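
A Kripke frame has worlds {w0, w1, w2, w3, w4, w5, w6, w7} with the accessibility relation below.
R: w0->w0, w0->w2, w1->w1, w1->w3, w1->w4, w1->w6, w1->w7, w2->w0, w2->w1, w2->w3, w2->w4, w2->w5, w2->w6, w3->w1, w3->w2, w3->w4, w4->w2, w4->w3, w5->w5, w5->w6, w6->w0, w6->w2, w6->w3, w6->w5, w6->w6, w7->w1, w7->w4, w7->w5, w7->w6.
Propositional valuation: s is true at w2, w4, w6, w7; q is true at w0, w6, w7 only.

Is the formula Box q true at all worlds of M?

No

Recall that Box ψ holds at a world iff ψ holds at every accessible world, and Dia ψ holds iff ψ holds at some accessible world.
Let φ = Box q. Evaluate φ at each world:
  w0 (successors {w0, w2}): φ is false.
  w1 (successors {w1, w3, w4, w6, w7}): φ is false.
  w2 (successors {w0, w1, w3, w4, w5, w6}): φ is false.
  w3 (successors {w1, w2, w4}): φ is false.
  w4 (successors {w2, w3}): φ is false.
  w5 (successors {w5, w6}): φ is false.
  w6 (successors {w0, w2, w3, w5, w6}): φ is false.
  w7 (successors {w1, w4, w5, w6}): φ is false.
Detail at w0 (counterexample):
  At w0: Box q requires q at every successor {w0, w2}.
    q fails at w2, so Box q is false at w0.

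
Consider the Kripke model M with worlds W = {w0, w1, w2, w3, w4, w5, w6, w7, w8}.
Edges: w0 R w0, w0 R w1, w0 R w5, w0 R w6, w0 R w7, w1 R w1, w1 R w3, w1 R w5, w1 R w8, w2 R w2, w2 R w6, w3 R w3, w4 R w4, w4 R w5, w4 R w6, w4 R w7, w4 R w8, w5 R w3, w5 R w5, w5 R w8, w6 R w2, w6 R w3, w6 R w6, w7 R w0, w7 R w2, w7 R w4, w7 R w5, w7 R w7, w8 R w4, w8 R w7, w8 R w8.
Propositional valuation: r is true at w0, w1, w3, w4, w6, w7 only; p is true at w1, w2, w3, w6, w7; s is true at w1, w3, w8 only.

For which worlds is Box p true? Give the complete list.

w2, w3, w6

Let φ = Box p. Evaluate φ at each world:
  w0 (successors {w0, w1, w5, w6, w7}): φ is false.
  w1 (successors {w1, w3, w5, w8}): φ is false.
  w2 (successors {w2, w6}): φ is true.
  w3 (successors {w3}): φ is true.
  w4 (successors {w4, w5, w6, w7, w8}): φ is false.
  w5 (successors {w3, w5, w8}): φ is false.
  w6 (successors {w2, w3, w6}): φ is true.
  w7 (successors {w0, w2, w4, w5, w7}): φ is false.
  w8 (successors {w4, w7, w8}): φ is false.
For instance, at w0:
  At w0: Box p requires p at every successor {w0, w1, w5, w6, w7}.
    p fails at w0, so Box p is false at w0.
Satisfying worlds: {w2, w3, w6}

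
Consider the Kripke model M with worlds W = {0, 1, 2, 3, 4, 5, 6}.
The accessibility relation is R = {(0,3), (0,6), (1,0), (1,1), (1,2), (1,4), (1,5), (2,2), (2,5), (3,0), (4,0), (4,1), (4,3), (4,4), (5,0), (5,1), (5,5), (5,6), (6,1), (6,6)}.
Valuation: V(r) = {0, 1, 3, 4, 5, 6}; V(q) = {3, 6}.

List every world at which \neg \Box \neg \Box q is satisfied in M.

1, 3, 4, 5

Recall that \Box ψ holds at a world iff ψ holds at every accessible world, and \Diamond ψ holds iff ψ holds at some accessible world.
Let φ = \neg \Box \neg \Box q. Evaluate φ at each world:
  0 (successors {3, 6}): φ is false.
  1 (successors {0, 1, 2, 4, 5}): φ is true.
  2 (successors {2, 5}): φ is false.
  3 (successors {0}): φ is true.
  4 (successors {0, 1, 3, 4}): φ is true.
  5 (successors {0, 1, 5, 6}): φ is true.
  6 (successors {1, 6}): φ is false.
For instance, at 4:
  At 4: \Box \neg \Box q is false, so \neg \Box \neg \Box q is true.
    At 4: \Box \neg \Box q requires \neg \Box q at every successor {0, 1, 3, 4}.
      \neg \Box q fails at 0, so \Box \neg \Box q is false at 4.
Satisfying worlds: {1, 3, 4, 5}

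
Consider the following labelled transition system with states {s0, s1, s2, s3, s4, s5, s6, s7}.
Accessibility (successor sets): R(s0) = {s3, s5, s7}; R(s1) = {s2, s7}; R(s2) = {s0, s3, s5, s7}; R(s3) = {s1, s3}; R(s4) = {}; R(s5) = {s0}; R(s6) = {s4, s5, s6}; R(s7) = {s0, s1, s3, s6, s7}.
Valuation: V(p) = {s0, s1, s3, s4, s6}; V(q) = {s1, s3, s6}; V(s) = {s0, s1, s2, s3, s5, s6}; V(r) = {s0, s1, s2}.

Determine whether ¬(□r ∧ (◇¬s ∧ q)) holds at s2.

Yes

At s2: □r ∧ (◇¬s ∧ q) is false, so ¬(□r ∧ (◇¬s ∧ q)) is true.
  At s2: □r is false, ◇¬s ∧ q is false, so □r ∧ (◇¬s ∧ q) is false.
    At s2: □r requires r at every successor {s0, s3, s5, s7}.
      r fails at s3, so □r is false at s2.
    At s2: ◇¬s is true, q is false, so ◇¬s ∧ q is false.
      At s2: ◇¬s requires ¬s at some successor in {s0, s3, s5, s7}.
        ¬s holds at s7, so ◇¬s is true at s2.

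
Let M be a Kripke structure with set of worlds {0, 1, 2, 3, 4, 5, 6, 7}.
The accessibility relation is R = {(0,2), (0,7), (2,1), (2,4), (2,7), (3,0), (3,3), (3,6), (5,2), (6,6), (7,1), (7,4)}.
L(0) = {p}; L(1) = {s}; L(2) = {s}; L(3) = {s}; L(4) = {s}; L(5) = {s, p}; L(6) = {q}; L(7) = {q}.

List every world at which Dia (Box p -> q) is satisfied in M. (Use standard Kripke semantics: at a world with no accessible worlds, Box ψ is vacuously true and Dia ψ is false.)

0, 2, 3, 5, 6

Let φ = Dia (Box p -> q). Evaluate φ at each world:
  0 (successors {2, 7}): φ is true.
  1 (successors ∅): φ is false.
  2 (successors {1, 4, 7}): φ is true.
  3 (successors {0, 3, 6}): φ is true.
  4 (successors ∅): φ is false.
  5 (successors {2}): φ is true.
  6 (successors {6}): φ is true.
  7 (successors {1, 4}): φ is false.
For instance, at 0:
  At 0: Dia (Box p -> q) requires Box p -> q at some successor in {2, 7}.
    Box p -> q holds at 2, so Dia (Box p -> q) is true at 0.
      At 2: Box p is false, q is false, so Box p -> q is true.
Satisfying worlds: {0, 2, 3, 5, 6}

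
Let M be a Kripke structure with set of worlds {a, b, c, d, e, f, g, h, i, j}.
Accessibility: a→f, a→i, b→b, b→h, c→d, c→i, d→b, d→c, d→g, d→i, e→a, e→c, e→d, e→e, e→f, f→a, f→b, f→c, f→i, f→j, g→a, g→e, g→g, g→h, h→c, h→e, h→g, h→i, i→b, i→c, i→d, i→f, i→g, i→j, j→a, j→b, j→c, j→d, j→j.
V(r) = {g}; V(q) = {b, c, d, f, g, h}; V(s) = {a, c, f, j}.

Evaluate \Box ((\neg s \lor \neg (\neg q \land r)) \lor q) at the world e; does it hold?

Yes

At e: \Box ((\neg s \lor \neg (\neg q \land r)) \lor q) requires (\neg s \lor \neg (\neg q \land r)) \lor q at every successor {a, c, d, e, f}.
  At a: (\neg s \lor \neg (\neg q \land r)) \lor q is true.
  At c: (\neg s \lor \neg (\neg q \land r)) \lor q is true.
  At d: (\neg s \lor \neg (\neg q \land r)) \lor q is true.
  At e: (\neg s \lor \neg (\neg q \land r)) \lor q is true.
  At f: (\neg s \lor \neg (\neg q \land r)) \lor q is true.
So \Box ((\neg s \lor \neg (\neg q \land r)) \lor q) is true at e.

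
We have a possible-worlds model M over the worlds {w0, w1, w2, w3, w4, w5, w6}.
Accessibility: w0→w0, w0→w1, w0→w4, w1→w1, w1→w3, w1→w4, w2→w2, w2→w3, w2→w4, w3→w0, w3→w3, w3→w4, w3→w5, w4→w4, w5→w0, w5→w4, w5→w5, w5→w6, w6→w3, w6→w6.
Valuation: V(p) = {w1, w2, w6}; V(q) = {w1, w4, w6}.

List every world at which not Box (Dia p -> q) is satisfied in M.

Recall that Box ψ holds at a world iff ψ holds at every accessible world, and Dia ψ holds iff ψ holds at some accessible world.
Let φ = not Box (Dia p -> q). Evaluate φ at each world:
  w0 (successors {w0, w1, w4}): φ is true.
  w1 (successors {w1, w3, w4}): φ is false.
  w2 (successors {w2, w3, w4}): φ is true.
  w3 (successors {w0, w3, w4, w5}): φ is true.
  w4 (successors {w4}): φ is false.
  w5 (successors {w0, w4, w5, w6}): φ is true.
  w6 (successors {w3, w6}): φ is false.
For instance, at w1:
  At w1: Box (Dia p -> q) is true, so not Box (Dia p -> q) is false.
    At w1: Box (Dia p -> q) requires Dia p -> q at every successor {w1, w3, w4}.
      At w1: Dia p -> q is true.
      At w3: Dia p -> q is true.
      At w4: Dia p -> q is true.
    So Box (Dia p -> q) is true at w1.
Satisfying worlds: {w0, w2, w3, w5}

w0, w2, w3, w5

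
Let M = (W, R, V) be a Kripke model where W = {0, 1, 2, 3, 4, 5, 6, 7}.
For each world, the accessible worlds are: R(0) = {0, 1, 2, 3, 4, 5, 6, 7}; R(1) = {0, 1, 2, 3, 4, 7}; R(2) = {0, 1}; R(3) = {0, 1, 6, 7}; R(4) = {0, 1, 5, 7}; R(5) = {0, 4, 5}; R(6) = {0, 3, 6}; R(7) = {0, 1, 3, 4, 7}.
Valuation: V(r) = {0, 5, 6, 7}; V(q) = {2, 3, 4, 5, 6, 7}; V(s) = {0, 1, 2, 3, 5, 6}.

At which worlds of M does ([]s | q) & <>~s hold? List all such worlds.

Let φ = ([]s | q) & <>~s. Evaluate φ at each world:
  0 (successors {0, 1, 2, 3, 4, 5, 6, 7}): φ is false.
  1 (successors {0, 1, 2, 3, 4, 7}): φ is false.
  2 (successors {0, 1}): φ is false.
  3 (successors {0, 1, 6, 7}): φ is true.
  4 (successors {0, 1, 5, 7}): φ is true.
  5 (successors {0, 4, 5}): φ is true.
  6 (successors {0, 3, 6}): φ is false.
  7 (successors {0, 1, 3, 4, 7}): φ is true.
For instance, at 4:
  At 4: []s | q is true, <>~s is true, so ([]s | q) & <>~s is true.
    At 4: []s is false, q is true, so []s | q is true.
      At 4: []s requires s at every successor {0, 1, 5, 7}.
        s fails at 7, so []s is false at 4.
    At 4: <>~s requires ~s at some successor in {0, 1, 5, 7}.
      ~s holds at 7, so <>~s is true at 4.
Satisfying worlds: {3, 4, 5, 7}

3, 4, 5, 7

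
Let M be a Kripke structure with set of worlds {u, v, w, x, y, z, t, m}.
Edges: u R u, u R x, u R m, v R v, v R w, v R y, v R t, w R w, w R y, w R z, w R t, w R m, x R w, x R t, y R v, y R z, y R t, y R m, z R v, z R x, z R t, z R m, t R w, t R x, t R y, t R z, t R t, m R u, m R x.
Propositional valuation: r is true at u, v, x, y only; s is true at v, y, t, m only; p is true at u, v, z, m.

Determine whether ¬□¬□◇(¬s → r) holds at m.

Recall that □ψ holds at a world iff ψ holds at every accessible world, and ◇ψ holds iff ψ holds at some accessible world.
At m: □¬□◇(¬s → r) is false, so ¬□¬□◇(¬s → r) is true.
  At m: □¬□◇(¬s → r) requires ¬□◇(¬s → r) at every successor {u, x}.
    ¬□◇(¬s → r) fails at u, so □¬□◇(¬s → r) is false at m.
      At u: □◇(¬s → r) is true, so ¬□◇(¬s → r) is false.

Yes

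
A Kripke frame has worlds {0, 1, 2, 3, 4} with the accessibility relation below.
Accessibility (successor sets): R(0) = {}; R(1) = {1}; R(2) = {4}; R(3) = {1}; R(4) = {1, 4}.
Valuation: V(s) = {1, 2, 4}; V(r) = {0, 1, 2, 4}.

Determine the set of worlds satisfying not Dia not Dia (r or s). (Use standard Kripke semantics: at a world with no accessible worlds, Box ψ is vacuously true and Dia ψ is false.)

0, 1, 2, 3, 4

Recall that Dia ψ holds at a world iff ψ holds at some accessible world.
Let φ = not Dia not Dia (r or s). Evaluate φ at each world:
  0 (successors ∅): φ is true.
  1 (successors {1}): φ is true.
  2 (successors {4}): φ is true.
  3 (successors {1}): φ is true.
  4 (successors {1, 4}): φ is true.
For instance, at 3:
  At 3: Dia not Dia (r or s) is false, so not Dia not Dia (r or s) is true.
    At 3: Dia not Dia (r or s) requires not Dia (r or s) at some successor in {1}.
      At 1: not Dia (r or s) is false.
    So Dia not Dia (r or s) is false at 3.
Satisfying worlds: {0, 1, 2, 3, 4}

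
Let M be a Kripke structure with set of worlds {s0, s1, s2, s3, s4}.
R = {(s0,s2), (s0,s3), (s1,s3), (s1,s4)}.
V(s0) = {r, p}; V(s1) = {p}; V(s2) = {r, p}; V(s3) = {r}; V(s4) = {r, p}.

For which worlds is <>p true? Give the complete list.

Let φ = <>p. Evaluate φ at each world:
  s0 (successors {s2, s3}): φ is true.
  s1 (successors {s3, s4}): φ is true.
  s2 (successors ∅): φ is false.
  s3 (successors ∅): φ is false.
  s4 (successors ∅): φ is false.
For instance, at s0:
  At s0: <>p requires p at some successor in {s2, s3}.
    p holds at s2, so <>p is true at s0.
Satisfying worlds: {s0, s1}

s0, s1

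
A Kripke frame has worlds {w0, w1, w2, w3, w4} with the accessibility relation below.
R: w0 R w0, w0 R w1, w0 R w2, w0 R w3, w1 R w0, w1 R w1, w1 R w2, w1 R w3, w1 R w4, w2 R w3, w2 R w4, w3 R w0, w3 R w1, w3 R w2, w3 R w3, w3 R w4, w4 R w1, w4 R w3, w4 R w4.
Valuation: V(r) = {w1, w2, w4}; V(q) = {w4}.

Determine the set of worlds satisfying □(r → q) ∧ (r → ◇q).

w2

Let φ = □(r → q) ∧ (r → ◇q). Evaluate φ at each world:
  w0 (successors {w0, w1, w2, w3}): φ is false.
  w1 (successors {w0, w1, w2, w3, w4}): φ is false.
  w2 (successors {w3, w4}): φ is true.
  w3 (successors {w0, w1, w2, w3, w4}): φ is false.
  w4 (successors {w1, w3, w4}): φ is false.
For instance, at w3:
  At w3: □(r → q) is false, r → ◇q is true, so □(r → q) ∧ (r → ◇q) is false.
    At w3: □(r → q) requires r → q at every successor {w0, w1, w2, w3, w4}.
      r → q fails at w1, so □(r → q) is false at w3.
    At w3: r is false, ◇q is true, so r → ◇q is true.
      At w3: ◇q requires q at some successor in {w0, w1, w2, w3, w4}.
        q holds at w4, so ◇q is true at w3.
Satisfying worlds: {w2}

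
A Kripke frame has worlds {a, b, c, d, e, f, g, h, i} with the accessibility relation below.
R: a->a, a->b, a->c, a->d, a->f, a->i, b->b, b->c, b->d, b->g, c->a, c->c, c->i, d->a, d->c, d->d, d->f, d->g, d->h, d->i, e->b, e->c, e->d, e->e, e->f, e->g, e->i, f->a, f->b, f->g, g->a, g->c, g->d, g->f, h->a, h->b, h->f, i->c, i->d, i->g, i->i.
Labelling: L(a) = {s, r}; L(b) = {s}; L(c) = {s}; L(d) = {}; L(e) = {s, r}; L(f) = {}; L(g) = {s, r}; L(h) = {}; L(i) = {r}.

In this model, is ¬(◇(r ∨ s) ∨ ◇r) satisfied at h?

Recall that ◇ψ holds at a world iff ψ holds at some accessible world.
At h: ◇(r ∨ s) ∨ ◇r is true, so ¬(◇(r ∨ s) ∨ ◇r) is false.
  At h: ◇(r ∨ s) is true, ◇r is true, so ◇(r ∨ s) ∨ ◇r is true.
    At h: ◇(r ∨ s) requires r ∨ s at some successor in {a, b, f}.
      r ∨ s holds at a, so ◇(r ∨ s) is true at h.
    At h: ◇r requires r at some successor in {a, b, f}.
      r holds at a, so ◇r is true at h.

No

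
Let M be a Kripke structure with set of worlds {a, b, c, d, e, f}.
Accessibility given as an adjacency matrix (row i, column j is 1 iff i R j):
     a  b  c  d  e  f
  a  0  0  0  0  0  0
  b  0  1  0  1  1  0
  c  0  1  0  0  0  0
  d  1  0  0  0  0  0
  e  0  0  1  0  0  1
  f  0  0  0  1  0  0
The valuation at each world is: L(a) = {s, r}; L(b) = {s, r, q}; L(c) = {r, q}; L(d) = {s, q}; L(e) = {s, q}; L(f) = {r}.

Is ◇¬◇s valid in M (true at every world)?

Let φ = ◇¬◇s. Evaluate φ at each world:
  a (successors ∅): φ is false.
  b (successors {b, d, e}): φ is true.
  c (successors {b}): φ is false.
  d (successors {a}): φ is true.
  e (successors {c, f}): φ is false.
  f (successors {d}): φ is false.
Detail at a (counterexample):
  At a: no accessible worlds, so ◇¬◇s is false.

No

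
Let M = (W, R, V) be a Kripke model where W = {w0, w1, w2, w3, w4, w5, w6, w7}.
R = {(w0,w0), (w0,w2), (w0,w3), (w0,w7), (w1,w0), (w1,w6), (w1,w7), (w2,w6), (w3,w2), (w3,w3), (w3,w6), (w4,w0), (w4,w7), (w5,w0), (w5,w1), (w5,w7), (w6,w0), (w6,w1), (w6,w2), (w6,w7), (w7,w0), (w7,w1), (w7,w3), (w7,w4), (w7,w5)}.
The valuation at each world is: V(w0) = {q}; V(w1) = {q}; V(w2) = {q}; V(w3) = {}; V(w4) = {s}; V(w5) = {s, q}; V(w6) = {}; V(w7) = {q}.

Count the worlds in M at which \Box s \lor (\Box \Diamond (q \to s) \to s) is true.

Recall that \Box ψ holds at a world iff ψ holds at every accessible world, and \Diamond ψ holds iff ψ holds at some accessible world.
Let φ = \Box s \lor (\Box \Diamond (q \to s) \to s). Evaluate φ at each world:
  w0 (successors {w0, w2, w3, w7}): φ is false.
  w1 (successors {w0, w6, w7}): φ is true.
  w2 (successors {w6}): φ is true.
  w3 (successors {w2, w3, w6}): φ is true.
  w4 (successors {w0, w7}): φ is true.
  w5 (successors {w0, w1, w7}): φ is true.
  w6 (successors {w0, w1, w2, w7}): φ is false.
  w7 (successors {w0, w1, w3, w4, w5}): φ is true.
For instance, at w0:
  At w0: \Box s is false, \Box \Diamond (q \to s) \to s is false, so \Box s \lor (\Box \Diamond (q \to s) \to s) is false.
    At w0: \Box s requires s at every successor {w0, w2, w3, w7}.
      s fails at w0, so \Box s is false at w0.
    At w0: \Box \Diamond (q \to s) is true, s is false, so \Box \Diamond (q \to s) \to s is false.
      At w0: \Box \Diamond (q \to s) requires \Diamond (q \to s) at every successor {w0, w2, w3, w7}.
        At w0: \Diamond (q \to s) is true.
        At w2: \Diamond (q \to s) is true.
        At w3: \Diamond (q \to s) is true.
        At w7: \Diamond (q \to s) is true.
      So \Box \Diamond (q \to s) is true at w0.
Satisfying worlds: {w1, w2, w3, w4, w5, w7}

6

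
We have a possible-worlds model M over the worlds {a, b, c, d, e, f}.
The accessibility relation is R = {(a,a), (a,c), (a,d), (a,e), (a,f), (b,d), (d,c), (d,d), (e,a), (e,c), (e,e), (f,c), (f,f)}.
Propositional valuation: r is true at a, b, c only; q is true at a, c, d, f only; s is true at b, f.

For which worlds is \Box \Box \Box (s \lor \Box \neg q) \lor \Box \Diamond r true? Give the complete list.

b, c, f

Let φ = \Box \Box \Box (s \lor \Box \neg q) \lor \Box \Diamond r. Evaluate φ at each world:
  a (successors {a, c, d, e, f}): φ is false.
  b (successors {d}): φ is true.
  c (successors ∅): φ is true.
  d (successors {c, d}): φ is false.
  e (successors {a, c, e}): φ is false.
  f (successors {c, f}): φ is true.
For instance, at f:
  At f: \Box \Box \Box (s \lor \Box \neg q) is true, \Box \Diamond r is false, so \Box \Box \Box (s \lor \Box \neg q) \lor \Box \Diamond r is true.
    At f: \Box \Box \Box (s \lor \Box \neg q) requires \Box \Box (s \lor \Box \neg q) at every successor {c, f}.
      At c: \Box \Box (s \lor \Box \neg q) is true.
      At f: \Box \Box (s \lor \Box \neg q) is true.
    So \Box \Box \Box (s \lor \Box \neg q) is true at f.
    At f: \Box \Diamond r requires \Diamond r at every successor {c, f}.
      \Diamond r fails at c, so \Box \Diamond r is false at f.
Satisfying worlds: {b, c, f}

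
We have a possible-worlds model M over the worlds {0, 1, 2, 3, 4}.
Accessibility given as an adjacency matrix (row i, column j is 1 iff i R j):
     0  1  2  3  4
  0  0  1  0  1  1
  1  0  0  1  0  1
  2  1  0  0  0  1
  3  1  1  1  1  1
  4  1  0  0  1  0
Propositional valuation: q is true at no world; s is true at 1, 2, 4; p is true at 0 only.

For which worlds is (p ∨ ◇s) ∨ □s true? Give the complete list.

Let φ = (p ∨ ◇s) ∨ □s. Evaluate φ at each world:
  0 (successors {1, 3, 4}): φ is true.
  1 (successors {2, 4}): φ is true.
  2 (successors {0, 4}): φ is true.
  3 (successors {0, 1, 2, 3, 4}): φ is true.
  4 (successors {0, 3}): φ is false.
For instance, at 3:
  At 3: p ∨ ◇s is true, □s is false, so (p ∨ ◇s) ∨ □s is true.
    At 3: p is false, ◇s is true, so p ∨ ◇s is true.
      At 3: ◇s requires s at some successor in {0, 1, 2, 3, 4}.
        s holds at 1, so ◇s is true at 3.
    At 3: □s requires s at every successor {0, 1, 2, 3, 4}.
      s fails at 0, so □s is false at 3.
Satisfying worlds: {0, 1, 2, 3}

0, 1, 2, 3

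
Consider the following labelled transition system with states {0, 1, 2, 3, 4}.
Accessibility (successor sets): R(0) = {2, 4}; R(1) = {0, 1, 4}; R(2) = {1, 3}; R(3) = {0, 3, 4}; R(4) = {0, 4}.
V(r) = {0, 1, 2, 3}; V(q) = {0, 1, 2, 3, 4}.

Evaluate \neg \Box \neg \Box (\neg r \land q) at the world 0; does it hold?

No

At 0: \Box \neg \Box (\neg r \land q) is true, so \neg \Box \neg \Box (\neg r \land q) is false.
  At 0: \Box \neg \Box (\neg r \land q) requires \neg \Box (\neg r \land q) at every successor {2, 4}.
      At 2: \Box (\neg r \land q) is false, so \neg \Box (\neg r \land q) is true.
      At 4: \Box (\neg r \land q) is false, so \neg \Box (\neg r \land q) is true.
  So \Box \neg \Box (\neg r \land q) is true at 0.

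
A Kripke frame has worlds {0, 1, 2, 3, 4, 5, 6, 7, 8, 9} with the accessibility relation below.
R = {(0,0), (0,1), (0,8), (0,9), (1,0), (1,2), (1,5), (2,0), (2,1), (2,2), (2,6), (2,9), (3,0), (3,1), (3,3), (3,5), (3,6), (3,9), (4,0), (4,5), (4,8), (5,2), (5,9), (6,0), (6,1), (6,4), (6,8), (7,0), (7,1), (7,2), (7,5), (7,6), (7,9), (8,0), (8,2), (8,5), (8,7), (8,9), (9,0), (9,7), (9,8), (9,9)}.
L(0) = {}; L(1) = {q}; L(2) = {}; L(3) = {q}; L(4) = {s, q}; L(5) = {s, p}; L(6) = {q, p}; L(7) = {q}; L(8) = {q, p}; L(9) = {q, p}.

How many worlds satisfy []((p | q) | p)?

0

Let φ = []((p | q) | p). Evaluate φ at each world:
  0 (successors {0, 1, 8, 9}): φ is false.
  1 (successors {0, 2, 5}): φ is false.
  2 (successors {0, 1, 2, 6, 9}): φ is false.
  3 (successors {0, 1, 3, 5, 6, 9}): φ is false.
  4 (successors {0, 5, 8}): φ is false.
  5 (successors {2, 9}): φ is false.
  6 (successors {0, 1, 4, 8}): φ is false.
  7 (successors {0, 1, 2, 5, 6, 9}): φ is false.
  8 (successors {0, 2, 5, 7, 9}): φ is false.
  9 (successors {0, 7, 8, 9}): φ is false.
For instance, at 7:
  At 7: []((p | q) | p) requires (p | q) | p at every successor {0, 1, 2, 5, 6, 9}.
    (p | q) | p fails at 0, so []((p | q) | p) is false at 7.
Satisfying worlds: none.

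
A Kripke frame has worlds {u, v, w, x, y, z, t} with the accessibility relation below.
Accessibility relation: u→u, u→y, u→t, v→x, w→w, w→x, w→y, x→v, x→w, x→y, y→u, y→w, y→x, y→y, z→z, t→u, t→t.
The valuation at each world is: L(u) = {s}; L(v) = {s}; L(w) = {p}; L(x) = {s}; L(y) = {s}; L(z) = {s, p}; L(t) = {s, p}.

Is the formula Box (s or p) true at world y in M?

Yes

At y: Box (s or p) requires s or p at every successor {u, w, x, y}.
  At u: s or p is true.
  At w: s or p is true.
  At x: s or p is true.
  At y: s or p is true.
So Box (s or p) is true at y.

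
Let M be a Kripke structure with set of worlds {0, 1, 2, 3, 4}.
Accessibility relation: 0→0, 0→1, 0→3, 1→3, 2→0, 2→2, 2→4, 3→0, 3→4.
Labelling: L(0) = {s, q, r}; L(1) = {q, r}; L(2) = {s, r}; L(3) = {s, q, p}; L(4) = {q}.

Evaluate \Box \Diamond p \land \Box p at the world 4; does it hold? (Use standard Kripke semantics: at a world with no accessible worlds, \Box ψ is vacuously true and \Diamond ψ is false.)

At 4: \Box \Diamond p is true, \Box p is true, so \Box \Diamond p \land \Box p is true.
  At 4: no accessible worlds, so \Box \Diamond p holds vacuously.
  At 4: no accessible worlds, so \Box p holds vacuously.

Yes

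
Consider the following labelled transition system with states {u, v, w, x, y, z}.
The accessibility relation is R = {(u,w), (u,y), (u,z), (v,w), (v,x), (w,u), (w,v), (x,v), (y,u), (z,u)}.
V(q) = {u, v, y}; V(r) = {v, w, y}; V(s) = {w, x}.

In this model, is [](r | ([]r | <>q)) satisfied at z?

At z: [](r | ([]r | <>q)) requires r | ([]r | <>q) at every successor {u}.
    At u: r is false, []r | <>q is true, so r | ([]r | <>q) is true.
      At u: []r is false, <>q is true, so []r | <>q is true.
So [](r | ([]r | <>q)) is true at z.

Yes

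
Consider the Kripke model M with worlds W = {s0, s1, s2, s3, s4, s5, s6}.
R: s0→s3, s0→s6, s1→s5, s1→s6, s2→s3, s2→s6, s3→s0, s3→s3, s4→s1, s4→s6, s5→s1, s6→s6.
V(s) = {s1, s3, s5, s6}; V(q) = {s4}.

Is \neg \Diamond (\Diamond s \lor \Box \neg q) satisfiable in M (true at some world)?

Let φ = \neg \Diamond (\Diamond s \lor \Box \neg q). Evaluate φ at each world:
  s0 (successors {s3, s6}): φ is false.
  s1 (successors {s5, s6}): φ is false.
  s2 (successors {s3, s6}): φ is false.
  s3 (successors {s0, s3}): φ is false.
  s4 (successors {s1, s6}): φ is false.
  s5 (successors {s1}): φ is false.
  s6 (successors {s6}): φ is false.
For instance, at s1:
  At s1: \Diamond (\Diamond s \lor \Box \neg q) is true, so \neg \Diamond (\Diamond s \lor \Box \neg q) is false.
    At s1: \Diamond (\Diamond s \lor \Box \neg q) requires \Diamond s \lor \Box \neg q at some successor in {s5, s6}.
      \Diamond s \lor \Box \neg q holds at s5, so \Diamond (\Diamond s \lor \Box \neg q) is true at s1.

No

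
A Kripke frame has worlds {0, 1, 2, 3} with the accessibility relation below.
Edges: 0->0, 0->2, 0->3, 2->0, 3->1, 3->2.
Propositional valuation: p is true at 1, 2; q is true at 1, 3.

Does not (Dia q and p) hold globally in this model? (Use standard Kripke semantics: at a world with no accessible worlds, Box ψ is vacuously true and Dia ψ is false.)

Let φ = not (Dia q and p). Evaluate φ at each world:
  0 (successors {0, 2, 3}): φ is true.
  1 (successors ∅): φ is true.
  2 (successors {0}): φ is true.
  3 (successors {1, 2}): φ is true.
For instance, at 3:
  At 3: Dia q and p is false, so not (Dia q and p) is true.
    At 3: Dia q is true, p is false, so Dia q and p is false.
      At 3: Dia q requires q at some successor in {1, 2}.
        q holds at 1, so Dia q is true at 3.

Yes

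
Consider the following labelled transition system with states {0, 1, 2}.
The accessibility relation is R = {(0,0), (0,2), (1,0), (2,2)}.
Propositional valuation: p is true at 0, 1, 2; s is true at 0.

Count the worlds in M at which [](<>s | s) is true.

Let φ = [](<>s | s). Evaluate φ at each world:
  0 (successors {0, 2}): φ is false.
  1 (successors {0}): φ is true.
  2 (successors {2}): φ is false.
For instance, at 1:
  At 1: [](<>s | s) requires <>s | s at every successor {0}.
      At 0: <>s is true, s is true, so <>s | s is true.
  So [](<>s | s) is true at 1.
Satisfying worlds: {1}

1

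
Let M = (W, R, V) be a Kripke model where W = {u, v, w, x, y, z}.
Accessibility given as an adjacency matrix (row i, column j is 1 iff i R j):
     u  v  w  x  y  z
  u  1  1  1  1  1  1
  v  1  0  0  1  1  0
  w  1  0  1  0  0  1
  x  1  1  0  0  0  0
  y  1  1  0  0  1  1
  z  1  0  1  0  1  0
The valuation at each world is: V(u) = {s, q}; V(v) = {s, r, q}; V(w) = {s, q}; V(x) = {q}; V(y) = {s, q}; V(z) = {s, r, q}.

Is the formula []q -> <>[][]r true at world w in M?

At w: []q is true, <>[][]r is false, so []q -> <>[][]r is false.
  At w: []q requires q at every successor {u, w, z}.
    At u: q is true.
    At w: q is true.
    At z: q is true.
  So []q is true at w.
  At w: <>[][]r requires [][]r at some successor in {u, w, z}.
    At u: [][]r is false.
    At w: [][]r is false.
    At z: [][]r is false.
  So <>[][]r is false at w.

No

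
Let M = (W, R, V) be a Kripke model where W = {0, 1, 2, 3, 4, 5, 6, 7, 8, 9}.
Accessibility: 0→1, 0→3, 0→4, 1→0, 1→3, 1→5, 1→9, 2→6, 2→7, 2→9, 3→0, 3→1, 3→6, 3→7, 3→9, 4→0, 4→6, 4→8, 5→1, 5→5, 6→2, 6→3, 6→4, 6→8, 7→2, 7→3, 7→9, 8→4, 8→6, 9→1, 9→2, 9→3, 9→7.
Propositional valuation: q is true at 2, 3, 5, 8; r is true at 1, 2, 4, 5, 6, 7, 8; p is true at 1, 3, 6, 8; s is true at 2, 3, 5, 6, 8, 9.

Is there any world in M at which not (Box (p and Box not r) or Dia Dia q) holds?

No

Let φ = not (Box (p and Box not r) or Dia Dia q). Evaluate φ at each world:
  0 (successors {1, 3, 4}): φ is false.
  1 (successors {0, 3, 5, 9}): φ is false.
  2 (successors {6, 7, 9}): φ is false.
  3 (successors {0, 1, 6, 7, 9}): φ is false.
  4 (successors {0, 6, 8}): φ is false.
  5 (successors {1, 5}): φ is false.
  6 (successors {2, 3, 4, 8}): φ is false.
  7 (successors {2, 3, 9}): φ is false.
  8 (successors {4, 6}): φ is false.
  9 (successors {1, 2, 3, 7}): φ is false.
For instance, at 9:
  At 9: Box (p and Box not r) or Dia Dia q is true, so not (Box (p and Box not r) or Dia Dia q) is false.
    At 9: Box (p and Box not r) is false, Dia Dia q is true, so Box (p and Box not r) or Dia Dia q is true.
      At 9: Box (p and Box not r) requires p and Box not r at every successor {1, 2, 3, 7}.
        p and Box not r fails at 1, so Box (p and Box not r) is false at 9.
      At 9: Dia Dia q requires Dia q at some successor in {1, 2, 3, 7}.
        Dia q holds at 1, so Dia Dia q is true at 9.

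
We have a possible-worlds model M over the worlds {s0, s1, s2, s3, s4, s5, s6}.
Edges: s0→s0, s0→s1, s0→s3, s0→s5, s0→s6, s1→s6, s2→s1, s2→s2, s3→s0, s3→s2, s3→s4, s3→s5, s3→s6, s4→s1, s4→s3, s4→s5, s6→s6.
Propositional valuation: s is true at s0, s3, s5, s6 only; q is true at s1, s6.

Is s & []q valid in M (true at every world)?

No

Let φ = s & []q. Evaluate φ at each world:
  s0 (successors {s0, s1, s3, s5, s6}): φ is false.
  s1 (successors {s6}): φ is false.
  s2 (successors {s1, s2}): φ is false.
  s3 (successors {s0, s2, s4, s5, s6}): φ is false.
  s4 (successors {s1, s3, s5}): φ is false.
  s5 (successors ∅): φ is true.
  s6 (successors {s6}): φ is true.
Detail at s0 (counterexample):
  At s0: s is true, []q is false, so s & []q is false.
    At s0: []q requires q at every successor {s0, s1, s3, s5, s6}.
      q fails at s0, so []q is false at s0.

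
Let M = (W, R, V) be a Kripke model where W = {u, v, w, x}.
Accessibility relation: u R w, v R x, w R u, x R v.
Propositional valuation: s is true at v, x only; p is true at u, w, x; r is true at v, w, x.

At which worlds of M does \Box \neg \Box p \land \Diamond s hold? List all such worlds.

Let φ = \Box \neg \Box p \land \Diamond s. Evaluate φ at each world:
  u (successors {w}): φ is false.
  v (successors {x}): φ is true.
  w (successors {u}): φ is false.
  x (successors {v}): φ is false.
For instance, at u:
  At u: \Box \neg \Box p is false, \Diamond s is false, so \Box \neg \Box p \land \Diamond s is false.
    At u: \Box \neg \Box p requires \neg \Box p at every successor {w}.
      \neg \Box p fails at w, so \Box \neg \Box p is false at u.
    At u: \Diamond s requires s at some successor in {w}.
      At w: s is false.
    So \Diamond s is false at u.
Satisfying worlds: {v}

v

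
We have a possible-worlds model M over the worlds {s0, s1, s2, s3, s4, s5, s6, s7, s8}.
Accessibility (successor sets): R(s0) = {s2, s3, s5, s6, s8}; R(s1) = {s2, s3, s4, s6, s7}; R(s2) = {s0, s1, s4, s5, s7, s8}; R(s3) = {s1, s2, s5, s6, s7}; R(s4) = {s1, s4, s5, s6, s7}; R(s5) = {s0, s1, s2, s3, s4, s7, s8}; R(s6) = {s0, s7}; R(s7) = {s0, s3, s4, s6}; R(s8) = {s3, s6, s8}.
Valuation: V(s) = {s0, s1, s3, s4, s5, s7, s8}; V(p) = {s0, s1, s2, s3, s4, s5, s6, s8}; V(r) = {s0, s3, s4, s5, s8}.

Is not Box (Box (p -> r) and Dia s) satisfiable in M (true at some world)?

Yes

Let φ = not Box (Box (p -> r) and Dia s). Evaluate φ at each world:
  s0 (successors {s2, s3, s5, s6, s8}): φ is true.
  s1 (successors {s2, s3, s4, s6, s7}): φ is true.
  s2 (successors {s0, s1, s4, s5, s7, s8}): φ is true.
  s3 (successors {s1, s2, s5, s6, s7}): φ is true.
  s4 (successors {s1, s4, s5, s6, s7}): φ is true.
  s5 (successors {s0, s1, s2, s3, s4, s7, s8}): φ is true.
  s6 (successors {s0, s7}): φ is true.
  s7 (successors {s0, s3, s4, s6}): φ is true.
  s8 (successors {s3, s6, s8}): φ is true.
Detail at s0 (witness):
  At s0: Box (Box (p -> r) and Dia s) is false, so not Box (Box (p -> r) and Dia s) is true.
    At s0: Box (Box (p -> r) and Dia s) requires Box (p -> r) and Dia s at every successor {s2, s3, s5, s6, s8}.
      Box (p -> r) and Dia s fails at s2, so Box (Box (p -> r) and Dia s) is false at s0.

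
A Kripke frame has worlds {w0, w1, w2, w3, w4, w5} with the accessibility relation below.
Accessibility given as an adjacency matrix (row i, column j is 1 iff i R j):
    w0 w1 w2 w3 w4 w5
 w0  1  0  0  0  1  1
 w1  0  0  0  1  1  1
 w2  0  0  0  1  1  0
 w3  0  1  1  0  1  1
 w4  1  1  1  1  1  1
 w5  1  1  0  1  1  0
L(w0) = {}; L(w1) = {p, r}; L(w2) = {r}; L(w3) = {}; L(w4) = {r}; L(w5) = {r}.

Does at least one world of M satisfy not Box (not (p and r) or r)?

Let φ = not Box (not (p and r) or r). Evaluate φ at each world:
  w0 (successors {w0, w4, w5}): φ is false.
  w1 (successors {w3, w4, w5}): φ is false.
  w2 (successors {w3, w4}): φ is false.
  w3 (successors {w1, w2, w4, w5}): φ is false.
  w4 (successors {w0, w1, w2, w3, w4, w5}): φ is false.
  w5 (successors {w0, w1, w3, w4}): φ is false.
For instance, at w0:
  At w0: Box (not (p and r) or r) is true, so not Box (not (p and r) or r) is false.
    At w0: Box (not (p and r) or r) requires not (p and r) or r at every successor {w0, w4, w5}.
      At w0: not (p and r) or r is true.
      At w4: not (p and r) or r is true.
      At w5: not (p and r) or r is true.
    So Box (not (p and r) or r) is true at w0.

No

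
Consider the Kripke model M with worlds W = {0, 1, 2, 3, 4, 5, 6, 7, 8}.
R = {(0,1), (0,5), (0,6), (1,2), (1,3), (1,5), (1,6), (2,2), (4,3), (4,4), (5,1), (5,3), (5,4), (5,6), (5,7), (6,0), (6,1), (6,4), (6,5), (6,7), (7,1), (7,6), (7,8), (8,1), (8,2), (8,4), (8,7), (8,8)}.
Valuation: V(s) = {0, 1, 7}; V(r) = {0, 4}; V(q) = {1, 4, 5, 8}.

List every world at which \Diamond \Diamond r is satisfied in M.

0, 1, 4, 5, 6, 7, 8

Let φ = \Diamond \Diamond r. Evaluate φ at each world:
  0 (successors {1, 5, 6}): φ is true.
  1 (successors {2, 3, 5, 6}): φ is true.
  2 (successors {2}): φ is false.
  3 (successors ∅): φ is false.
  4 (successors {3, 4}): φ is true.
  5 (successors {1, 3, 4, 6, 7}): φ is true.
  6 (successors {0, 1, 4, 5, 7}): φ is true.
  7 (successors {1, 6, 8}): φ is true.
  8 (successors {1, 2, 4, 7, 8}): φ is true.
For instance, at 5:
  At 5: \Diamond \Diamond r requires \Diamond r at some successor in {1, 3, 4, 6, 7}.
    \Diamond r holds at 4, so \Diamond \Diamond r is true at 5.
      At 4: \Diamond r requires r at some successor in {3, 4}.
        r holds at 4, so \Diamond r is true at 4.
Satisfying worlds: {0, 1, 4, 5, 6, 7, 8}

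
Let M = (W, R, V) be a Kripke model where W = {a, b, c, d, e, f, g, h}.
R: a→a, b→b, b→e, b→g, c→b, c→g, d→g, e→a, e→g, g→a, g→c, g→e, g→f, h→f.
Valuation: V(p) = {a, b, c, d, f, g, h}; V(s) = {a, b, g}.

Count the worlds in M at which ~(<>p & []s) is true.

Recall that []ψ holds at a world iff ψ holds at every accessible world, and <>ψ holds iff ψ holds at some accessible world.
Let φ = ~(<>p & []s). Evaluate φ at each world:
  a (successors {a}): φ is false.
  b (successors {b, e, g}): φ is true.
  c (successors {b, g}): φ is false.
  d (successors {g}): φ is false.
  e (successors {a, g}): φ is false.
  f (successors ∅): φ is true.
  g (successors {a, c, e, f}): φ is true.
  h (successors {f}): φ is true.
For instance, at g:
  At g: <>p & []s is false, so ~(<>p & []s) is true.
    At g: <>p is true, []s is false, so <>p & []s is false.
      At g: <>p requires p at some successor in {a, c, e, f}.
        p holds at a, so <>p is true at g.
      At g: []s requires s at every successor {a, c, e, f}.
        s fails at c, so []s is false at g.
Satisfying worlds: {b, f, g, h}

4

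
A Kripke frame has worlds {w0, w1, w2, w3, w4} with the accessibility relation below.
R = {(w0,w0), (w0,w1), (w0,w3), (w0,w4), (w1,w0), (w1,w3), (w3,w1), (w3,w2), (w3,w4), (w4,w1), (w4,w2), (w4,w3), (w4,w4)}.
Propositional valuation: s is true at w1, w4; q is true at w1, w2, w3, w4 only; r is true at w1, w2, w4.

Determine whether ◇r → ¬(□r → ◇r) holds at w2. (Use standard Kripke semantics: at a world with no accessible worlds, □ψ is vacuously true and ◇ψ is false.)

Yes

At w2: ◇r is false, ¬(□r → ◇r) is true, so ◇r → ¬(□r → ◇r) is true.
  At w2: no accessible worlds, so ◇r is false.
  At w2: □r → ◇r is false, so ¬(□r → ◇r) is true.
    At w2: □r is true, ◇r is false, so □r → ◇r is false.
      At w2: no accessible worlds, so □r holds vacuously.
      At w2: no accessible worlds, so ◇r is false.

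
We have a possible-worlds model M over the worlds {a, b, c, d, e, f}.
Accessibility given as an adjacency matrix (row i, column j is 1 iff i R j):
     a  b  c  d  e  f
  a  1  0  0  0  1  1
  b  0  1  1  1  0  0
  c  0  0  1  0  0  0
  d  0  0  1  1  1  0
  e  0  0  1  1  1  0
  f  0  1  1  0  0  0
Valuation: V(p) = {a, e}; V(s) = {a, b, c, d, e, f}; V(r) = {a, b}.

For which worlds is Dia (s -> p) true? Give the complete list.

Let φ = Dia (s -> p). Evaluate φ at each world:
  a (successors {a, e, f}): φ is true.
  b (successors {b, c, d}): φ is false.
  c (successors {c}): φ is false.
  d (successors {c, d, e}): φ is true.
  e (successors {c, d, e}): φ is true.
  f (successors {b, c}): φ is false.
For instance, at d:
  At d: Dia (s -> p) requires s -> p at some successor in {c, d, e}.
    s -> p holds at e, so Dia (s -> p) is true at d.
Satisfying worlds: {a, d, e}

a, d, e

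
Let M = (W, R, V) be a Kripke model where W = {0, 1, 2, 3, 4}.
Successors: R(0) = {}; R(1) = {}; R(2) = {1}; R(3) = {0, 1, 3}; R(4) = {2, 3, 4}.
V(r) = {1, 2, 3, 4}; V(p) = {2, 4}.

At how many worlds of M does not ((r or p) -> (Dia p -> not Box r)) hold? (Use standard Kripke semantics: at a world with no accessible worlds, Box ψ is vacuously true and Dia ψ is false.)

Recall that Box ψ holds at a world iff ψ holds at every accessible world, and Dia ψ holds iff ψ holds at some accessible world.
Let φ = not ((r or p) -> (Dia p -> not Box r)). Evaluate φ at each world:
  0 (successors ∅): φ is false.
  1 (successors ∅): φ is false.
  2 (successors {1}): φ is false.
  3 (successors {0, 1, 3}): φ is false.
  4 (successors {2, 3, 4}): φ is true.
For instance, at 3:
  At 3: (r or p) -> (Dia p -> not Box r) is true, so not ((r or p) -> (Dia p -> not Box r)) is false.
    At 3: r or p is true, Dia p -> not Box r is true, so (r or p) -> (Dia p -> not Box r) is true.
      At 3: Dia p is false, not Box r is true, so Dia p -> not Box r is true.
Satisfying worlds: {4}

1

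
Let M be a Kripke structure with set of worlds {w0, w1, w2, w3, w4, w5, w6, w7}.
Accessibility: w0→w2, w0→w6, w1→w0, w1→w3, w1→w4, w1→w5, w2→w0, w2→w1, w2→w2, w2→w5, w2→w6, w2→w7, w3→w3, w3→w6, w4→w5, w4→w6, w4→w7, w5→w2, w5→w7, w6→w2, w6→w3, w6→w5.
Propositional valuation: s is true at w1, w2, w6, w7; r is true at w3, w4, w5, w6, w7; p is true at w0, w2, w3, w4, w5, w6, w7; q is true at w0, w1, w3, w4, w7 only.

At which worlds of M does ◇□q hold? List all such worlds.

Let φ = ◇□q. Evaluate φ at each world:
  w0 (successors {w2, w6}): φ is false.
  w1 (successors {w0, w3, w4, w5}): φ is false.
  w2 (successors {w0, w1, w2, w5, w6, w7}): φ is true.
  w3 (successors {w3, w6}): φ is false.
  w4 (successors {w5, w6, w7}): φ is true.
  w5 (successors {w2, w7}): φ is true.
  w6 (successors {w2, w3, w5}): φ is false.
  w7 (successors ∅): φ is false.
For instance, at w6:
  At w6: ◇□q requires □q at some successor in {w2, w3, w5}.
    At w2: □q is false.
    At w3: □q is false.
    At w5: □q is false.
  So ◇□q is false at w6.
Satisfying worlds: {w2, w4, w5}

w2, w4, w5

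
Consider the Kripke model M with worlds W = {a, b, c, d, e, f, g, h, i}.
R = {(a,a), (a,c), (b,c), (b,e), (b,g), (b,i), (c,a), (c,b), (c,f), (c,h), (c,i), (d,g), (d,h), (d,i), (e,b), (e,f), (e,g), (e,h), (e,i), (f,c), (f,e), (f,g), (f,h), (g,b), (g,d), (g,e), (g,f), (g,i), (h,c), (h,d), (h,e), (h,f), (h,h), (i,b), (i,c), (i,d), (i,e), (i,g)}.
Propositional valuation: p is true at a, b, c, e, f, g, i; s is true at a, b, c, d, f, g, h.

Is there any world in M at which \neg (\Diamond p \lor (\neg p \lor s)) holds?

No

Recall that \Diamond ψ holds at a world iff ψ holds at some accessible world.
Let φ = \neg (\Diamond p \lor (\neg p \lor s)). Evaluate φ at each world:
  a (successors {a, c}): φ is false.
  b (successors {c, e, g, i}): φ is false.
  c (successors {a, b, f, h, i}): φ is false.
  d (successors {g, h, i}): φ is false.
  e (successors {b, f, g, h, i}): φ is false.
  f (successors {c, e, g, h}): φ is false.
  g (successors {b, d, e, f, i}): φ is false.
  h (successors {c, d, e, f, h}): φ is false.
  i (successors {b, c, d, e, g}): φ is false.
For instance, at a:
  At a: \Diamond p \lor (\neg p \lor s) is true, so \neg (\Diamond p \lor (\neg p \lor s)) is false.
    At a: \Diamond p is true, \neg p \lor s is true, so \Diamond p \lor (\neg p \lor s) is true.
      At a: \Diamond p requires p at some successor in {a, c}.
        p holds at a, so \Diamond p is true at a.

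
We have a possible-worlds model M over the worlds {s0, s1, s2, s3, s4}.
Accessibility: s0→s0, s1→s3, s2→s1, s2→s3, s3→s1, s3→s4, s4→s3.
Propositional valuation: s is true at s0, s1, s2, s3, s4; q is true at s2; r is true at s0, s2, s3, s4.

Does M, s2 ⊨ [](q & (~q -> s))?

At s2: [](q & (~q -> s)) requires q & (~q -> s) at every successor {s1, s3}.
  q & (~q -> s) fails at s1, so [](q & (~q -> s)) is false at s2.

No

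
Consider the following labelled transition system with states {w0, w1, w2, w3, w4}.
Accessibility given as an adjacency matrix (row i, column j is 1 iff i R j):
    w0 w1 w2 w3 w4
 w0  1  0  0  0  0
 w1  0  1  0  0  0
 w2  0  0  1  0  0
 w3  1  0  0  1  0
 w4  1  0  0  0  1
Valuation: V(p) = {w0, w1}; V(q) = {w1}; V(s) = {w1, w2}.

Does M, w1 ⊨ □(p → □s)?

At w1: □(p → □s) requires p → □s at every successor {w1}.
    At w1: p is true, □s is true, so p → □s is true.
      At w1: □s requires s at every successor {w1}.
        At w1: s is true.
      So □s is true at w1.
So □(p → □s) is true at w1.

Yes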